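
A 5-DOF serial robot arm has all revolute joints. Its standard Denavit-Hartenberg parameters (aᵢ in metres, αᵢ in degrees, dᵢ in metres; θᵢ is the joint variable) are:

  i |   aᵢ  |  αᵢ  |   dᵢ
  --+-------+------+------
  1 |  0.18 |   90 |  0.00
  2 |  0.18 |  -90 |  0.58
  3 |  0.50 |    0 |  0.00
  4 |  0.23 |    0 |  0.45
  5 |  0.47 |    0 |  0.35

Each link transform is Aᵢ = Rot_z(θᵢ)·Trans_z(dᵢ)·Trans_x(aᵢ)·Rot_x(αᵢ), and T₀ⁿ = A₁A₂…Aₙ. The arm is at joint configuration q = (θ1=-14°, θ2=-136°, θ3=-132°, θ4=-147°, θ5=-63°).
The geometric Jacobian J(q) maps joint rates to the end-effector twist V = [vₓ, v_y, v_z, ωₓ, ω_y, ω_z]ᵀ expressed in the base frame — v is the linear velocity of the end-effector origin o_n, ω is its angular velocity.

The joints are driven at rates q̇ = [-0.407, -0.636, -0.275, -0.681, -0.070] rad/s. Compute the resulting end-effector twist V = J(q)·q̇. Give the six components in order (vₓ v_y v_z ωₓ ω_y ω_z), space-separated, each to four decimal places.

o_n = [0.3445, -0.6828, -0.8036]
J₁: ẑ×o_n = [0.6828, 0.3445, -0.0000], ω = ẑ
J2: z=[-0.2419, -0.9703, 0.0000] o=[0.1747, -0.0435, 0.0000] → [0.7797, -0.1944, 0.3195, -0.2419, -0.9703, 0.0000]
J3: z=[0.6740, -0.1681, -0.7193] o=[-0.0913, -0.5750, -0.1250] → [0.0365, 0.1439, 0.0006, 0.6740, -0.1681, -0.7193]
J4: z=[0.6740, -0.1681, -0.7193] o=[0.0523, -0.9938, 0.1074] → [0.3768, 0.4038, 0.2587, 0.6740, -0.1681, -0.7193]
J5: z=[0.6740, -0.1681, -0.7193] o=[0.3855, -0.8427, -0.2413] → [0.2095, 0.4084, 0.1009, 0.6740, -0.1681, -0.7193]
V = J·q̇ = [-1.0551, -0.3597, -0.3866, -0.5377, 0.7895, 0.3310]

-1.0551 -0.3597 -0.3866 -0.5377 0.7895 0.3310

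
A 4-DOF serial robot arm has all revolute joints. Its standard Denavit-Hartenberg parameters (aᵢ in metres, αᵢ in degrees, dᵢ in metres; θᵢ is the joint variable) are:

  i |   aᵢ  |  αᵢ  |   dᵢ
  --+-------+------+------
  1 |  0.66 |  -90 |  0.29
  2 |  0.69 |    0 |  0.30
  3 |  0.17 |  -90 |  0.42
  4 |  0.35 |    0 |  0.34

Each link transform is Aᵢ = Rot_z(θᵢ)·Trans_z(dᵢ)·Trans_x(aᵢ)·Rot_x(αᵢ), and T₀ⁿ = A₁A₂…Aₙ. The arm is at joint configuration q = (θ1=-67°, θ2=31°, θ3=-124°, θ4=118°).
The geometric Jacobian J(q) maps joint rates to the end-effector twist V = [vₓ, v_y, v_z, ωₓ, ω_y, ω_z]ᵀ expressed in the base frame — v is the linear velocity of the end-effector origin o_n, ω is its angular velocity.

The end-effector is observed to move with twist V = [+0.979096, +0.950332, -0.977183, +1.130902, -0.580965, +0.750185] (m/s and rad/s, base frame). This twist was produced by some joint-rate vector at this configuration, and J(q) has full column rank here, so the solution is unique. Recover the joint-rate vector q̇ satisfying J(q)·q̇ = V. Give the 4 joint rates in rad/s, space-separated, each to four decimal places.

o_n = [0.9998, -1.3037, -0.0419]
J₁: ẑ×o_n = [1.3037, 0.9998, -0.0000], ω = ẑ
J2: z=[0.9205, 0.3907, 0.0000] o=[0.2579, -0.6075, 0.2900] → [-0.1297, 0.3055, -0.9307, 0.9205, 0.3907, 0.0000]
J3: z=[0.9205, 0.3907, 0.0000] o=[0.7651, -1.0347, -0.0654] → [0.0092, -0.0216, -0.3392, 0.9205, 0.3907, 0.0000]
J4: z=[0.3902, -0.9192, 0.0523] o=[1.1483, -0.8624, 0.1044] → [0.1576, 0.0493, -0.3086, 0.3902, -0.9192, 0.0523]
q̇ = J⁺·V = [0.6990, 0.6750, 0.1390, 0.9780]

0.6990 0.6750 0.1390 0.9780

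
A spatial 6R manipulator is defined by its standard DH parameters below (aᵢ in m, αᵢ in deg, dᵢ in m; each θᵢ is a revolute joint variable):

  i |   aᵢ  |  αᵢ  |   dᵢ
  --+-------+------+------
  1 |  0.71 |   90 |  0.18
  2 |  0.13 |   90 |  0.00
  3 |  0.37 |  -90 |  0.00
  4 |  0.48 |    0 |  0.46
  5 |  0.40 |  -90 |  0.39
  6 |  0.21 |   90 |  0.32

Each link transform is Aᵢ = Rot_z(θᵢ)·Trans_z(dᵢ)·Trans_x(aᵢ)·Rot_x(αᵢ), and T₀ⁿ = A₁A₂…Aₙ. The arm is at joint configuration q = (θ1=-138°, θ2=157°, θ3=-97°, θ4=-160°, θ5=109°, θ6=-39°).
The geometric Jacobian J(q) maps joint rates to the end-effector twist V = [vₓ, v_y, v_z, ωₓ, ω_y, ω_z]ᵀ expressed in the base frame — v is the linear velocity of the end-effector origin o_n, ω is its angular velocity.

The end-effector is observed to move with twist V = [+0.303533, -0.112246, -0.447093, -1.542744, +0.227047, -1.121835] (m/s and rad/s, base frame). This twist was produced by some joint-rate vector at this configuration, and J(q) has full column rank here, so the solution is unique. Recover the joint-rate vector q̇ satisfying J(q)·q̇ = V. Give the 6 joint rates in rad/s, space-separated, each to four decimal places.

0.0950 0.8940 -0.8410 -0.7830 -0.6350 -0.1740

o_n = [0.4952, -0.4125, 0.9555]
J₁: ẑ×o_n = [0.4125, 0.4952, -0.0000], ω = ẑ
J2: z=[-0.6691, 0.7431, 0.0000] o=[-0.5276, -0.4751, 0.1800] → [0.5763, 0.5189, -0.8020, -0.6691, 0.7431, 0.0000]
J3: z=[-0.2904, -0.2615, 0.9205] o=[-0.4387, -0.3950, 0.2308] → [-0.1734, 1.0701, 0.2492, -0.2904, -0.2615, 0.9205]
J4: z=[0.7605, 0.5208, 0.3878] o=[-0.2238, -0.6957, 0.2132] → [0.2767, -0.2857, -0.1590, 0.7605, 0.5208, 0.3878]
J5: z=[0.7605, 0.5208, 0.3878] o=[-0.1836, -0.1325, 0.5642] → [0.3124, -0.0344, -0.5664, 0.7605, 0.5208, 0.3878]
J6: z=[0.6341, -0.4670, -0.6163] o=[0.1689, -0.2152, 0.9896] → [-0.1056, -0.1794, 0.0273, 0.6341, -0.4670, -0.6163]
q̇ = J⁺·V = [0.0950, 0.8940, -0.8410, -0.7830, -0.6350, -0.1740]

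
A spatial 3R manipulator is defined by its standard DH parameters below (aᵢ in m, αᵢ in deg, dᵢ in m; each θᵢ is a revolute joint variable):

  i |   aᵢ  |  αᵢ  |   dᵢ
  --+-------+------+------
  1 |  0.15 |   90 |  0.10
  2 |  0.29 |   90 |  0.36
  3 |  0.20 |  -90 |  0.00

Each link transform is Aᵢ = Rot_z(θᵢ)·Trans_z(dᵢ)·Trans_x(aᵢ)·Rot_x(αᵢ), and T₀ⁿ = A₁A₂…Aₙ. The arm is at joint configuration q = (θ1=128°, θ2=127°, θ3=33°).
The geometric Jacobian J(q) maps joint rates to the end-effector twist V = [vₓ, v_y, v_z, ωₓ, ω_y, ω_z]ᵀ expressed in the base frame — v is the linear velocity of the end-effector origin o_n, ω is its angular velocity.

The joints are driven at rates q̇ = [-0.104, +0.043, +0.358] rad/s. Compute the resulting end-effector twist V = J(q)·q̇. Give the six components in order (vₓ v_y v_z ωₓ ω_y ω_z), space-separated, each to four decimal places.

o_n = [0.4468, 0.1898, 0.4656]
J₁: ẑ×o_n = [-0.1898, 0.4468, 0.0000], ω = ẑ
J2: z=[0.7880, 0.6157, 0.0000] o=[-0.0923, 0.1182, 0.1000] → [0.2251, -0.2881, -0.2755, 0.7880, 0.6157, 0.0000]
J3: z=[-0.4917, 0.6293, 0.6018] o=[0.2988, 0.2023, 0.3316] → [0.0918, 0.1549, -0.0870, -0.4917, 0.6293, 0.6018]
V = J·q̇ = [0.0623, -0.0034, -0.0430, -0.1421, 0.2518, 0.1114]

0.0623 -0.0034 -0.0430 -0.1421 0.2518 0.1114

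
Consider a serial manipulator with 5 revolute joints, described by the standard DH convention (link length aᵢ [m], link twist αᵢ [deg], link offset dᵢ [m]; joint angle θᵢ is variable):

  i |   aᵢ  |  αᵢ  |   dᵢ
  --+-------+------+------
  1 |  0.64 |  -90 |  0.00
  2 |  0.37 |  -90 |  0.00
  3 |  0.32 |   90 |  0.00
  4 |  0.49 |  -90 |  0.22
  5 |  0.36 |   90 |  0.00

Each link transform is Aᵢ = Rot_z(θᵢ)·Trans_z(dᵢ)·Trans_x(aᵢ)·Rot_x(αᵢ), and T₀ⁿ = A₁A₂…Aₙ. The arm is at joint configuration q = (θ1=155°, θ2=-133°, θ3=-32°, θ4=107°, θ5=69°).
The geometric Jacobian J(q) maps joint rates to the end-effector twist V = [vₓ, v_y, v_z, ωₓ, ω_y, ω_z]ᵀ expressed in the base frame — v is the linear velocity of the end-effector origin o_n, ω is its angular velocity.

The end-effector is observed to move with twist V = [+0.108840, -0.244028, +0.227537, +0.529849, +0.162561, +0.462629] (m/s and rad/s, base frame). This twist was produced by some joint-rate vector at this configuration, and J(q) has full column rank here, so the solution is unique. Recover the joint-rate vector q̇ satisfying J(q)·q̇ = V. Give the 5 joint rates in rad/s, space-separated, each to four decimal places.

o_n = [-0.6223, 0.3175, 0.8055]
J₁: ẑ×o_n = [-0.3175, -0.6223, 0.0000], ω = ẑ
J2: z=[-0.4226, -0.9063, 0.0000] o=[-0.5800, 0.2705, 0.0000] → [-0.7301, 0.3404, -0.0582, -0.4226, -0.9063, 0.0000]
J3: z=[-0.6628, 0.3091, 0.6820] o=[-0.3513, 0.1638, 0.2706] → [0.0605, 0.1697, -0.0181, -0.6628, 0.3091, 0.6820]
J4: z=[-0.6859, -0.6159, -0.3876] o=[-0.2553, -0.0681, 0.4691] → [-0.0578, 0.3731, -0.4906, -0.6859, -0.6159, -0.3876]
J5: z=[-0.0933, 0.6027, -0.7925] o=[-0.7598, 0.0451, 0.6145] → [0.3310, -0.0911, -0.1083, -0.0933, 0.6027, -0.7925]
q̇ = J⁺·V = [0.0330, -0.4010, -0.1670, -0.2900, -0.5440]

0.0330 -0.4010 -0.1670 -0.2900 -0.5440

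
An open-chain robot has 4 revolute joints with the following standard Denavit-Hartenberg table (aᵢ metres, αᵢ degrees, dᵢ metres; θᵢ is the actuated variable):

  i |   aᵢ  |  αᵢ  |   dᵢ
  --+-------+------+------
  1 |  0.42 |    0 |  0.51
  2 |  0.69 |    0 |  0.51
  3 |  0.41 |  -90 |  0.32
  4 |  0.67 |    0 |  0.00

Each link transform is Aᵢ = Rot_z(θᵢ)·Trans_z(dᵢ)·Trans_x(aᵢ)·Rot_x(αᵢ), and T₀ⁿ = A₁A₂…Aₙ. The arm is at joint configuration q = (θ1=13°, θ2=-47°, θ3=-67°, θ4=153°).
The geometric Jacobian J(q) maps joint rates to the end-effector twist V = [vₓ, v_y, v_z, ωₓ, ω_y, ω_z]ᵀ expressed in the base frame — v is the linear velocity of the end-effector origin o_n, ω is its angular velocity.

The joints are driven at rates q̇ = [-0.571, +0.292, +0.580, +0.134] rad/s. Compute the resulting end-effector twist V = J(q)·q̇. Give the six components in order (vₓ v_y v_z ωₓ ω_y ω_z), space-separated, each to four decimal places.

-0.1012 -0.3425 0.0800 0.1315 -0.0256 0.3010

o_n = [1.0169, -0.1078, 1.0358]
J₁: ẑ×o_n = [0.1078, 1.0169, -0.0000], ω = ẑ
J2: z=[0.0000, 0.0000, 1.0000] o=[0.4092, 0.0945, 0.5100] → [0.2023, 0.6077, -0.0000, 0.0000, 0.0000, 1.0000]
J3: z=[0.0000, 0.0000, 1.0000] o=[0.9813, -0.2914, 1.0200] → [-0.1835, 0.0357, 0.0000, 0.0000, 0.0000, 1.0000]
J4: z=[0.9816, -0.1908, 0.0000] o=[0.9030, -0.6938, 1.3400] → [0.0580, 0.2986, 0.5970, 0.9816, -0.1908, 0.0000]
V = J·q̇ = [-0.1012, -0.3425, 0.0800, 0.1315, -0.0256, 0.3010]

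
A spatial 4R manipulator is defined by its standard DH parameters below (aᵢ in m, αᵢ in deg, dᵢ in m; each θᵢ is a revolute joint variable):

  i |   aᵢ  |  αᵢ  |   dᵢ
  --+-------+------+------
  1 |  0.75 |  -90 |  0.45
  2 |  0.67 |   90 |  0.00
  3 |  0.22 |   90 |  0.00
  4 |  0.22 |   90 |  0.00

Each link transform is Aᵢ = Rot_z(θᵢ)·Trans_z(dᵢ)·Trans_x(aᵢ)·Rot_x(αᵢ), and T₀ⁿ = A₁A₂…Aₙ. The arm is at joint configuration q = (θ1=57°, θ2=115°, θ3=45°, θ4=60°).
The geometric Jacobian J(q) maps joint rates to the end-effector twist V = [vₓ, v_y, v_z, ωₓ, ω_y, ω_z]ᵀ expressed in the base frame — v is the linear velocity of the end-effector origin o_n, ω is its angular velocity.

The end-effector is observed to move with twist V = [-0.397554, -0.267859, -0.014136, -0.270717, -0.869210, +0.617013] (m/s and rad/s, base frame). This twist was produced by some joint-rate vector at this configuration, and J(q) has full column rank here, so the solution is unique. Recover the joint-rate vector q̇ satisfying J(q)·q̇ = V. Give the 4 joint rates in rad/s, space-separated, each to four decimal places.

0.8520 0.3370 -0.6950 0.8250

o_n = [0.0989, 0.5807, -0.4492]
J₁: ẑ×o_n = [-0.5807, 0.0989, 0.0000], ω = ẑ
J2: z=[-0.8387, 0.5446, 0.0000] o=[0.4085, 0.6290, 0.4500] → [-0.4898, -0.7542, 0.2091, -0.8387, 0.5446, 0.0000]
J3: z=[0.4936, 0.7601, -0.4226] o=[0.2543, 0.3915, -0.1572] → [-0.1420, 0.2098, 0.2115, 0.4936, 0.7601, -0.4226]
J4: z=[0.4303, -0.6357, -0.6409] o=[0.0880, 0.4211, -0.2982] → [0.1983, 0.0580, 0.0756, 0.4303, -0.6357, -0.6409]
q̇ = J⁺·V = [0.8520, 0.3370, -0.6950, 0.8250]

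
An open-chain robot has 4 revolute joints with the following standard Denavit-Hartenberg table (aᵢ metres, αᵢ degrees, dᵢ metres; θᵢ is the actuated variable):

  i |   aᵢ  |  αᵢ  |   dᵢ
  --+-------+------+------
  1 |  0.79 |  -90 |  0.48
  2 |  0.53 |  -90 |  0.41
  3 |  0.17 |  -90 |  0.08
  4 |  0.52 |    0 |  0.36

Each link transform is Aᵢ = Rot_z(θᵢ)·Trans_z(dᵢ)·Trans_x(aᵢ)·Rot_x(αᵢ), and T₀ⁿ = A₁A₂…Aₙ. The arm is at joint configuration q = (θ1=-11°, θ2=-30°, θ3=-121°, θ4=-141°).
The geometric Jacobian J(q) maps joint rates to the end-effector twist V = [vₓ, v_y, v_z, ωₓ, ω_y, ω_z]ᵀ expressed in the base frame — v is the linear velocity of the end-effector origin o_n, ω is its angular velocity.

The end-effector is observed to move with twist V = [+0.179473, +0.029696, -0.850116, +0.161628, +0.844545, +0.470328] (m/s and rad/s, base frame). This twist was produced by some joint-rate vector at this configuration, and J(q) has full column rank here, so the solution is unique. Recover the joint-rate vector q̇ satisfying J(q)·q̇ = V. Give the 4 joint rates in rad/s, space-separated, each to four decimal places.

o_n = [1.8661, 0.0394, 0.6069]
J₁: ẑ×o_n = [-0.0394, 1.8661, 0.0000], ω = ẑ
J2: z=[0.1908, 0.9816, 0.0000] o=[0.7755, -0.1507, 0.4800] → [0.1246, -0.0242, -1.0343, 0.1908, 0.9816, 0.0000]
J3: z=[0.4908, -0.0954, -0.8660] o=[1.3043, 0.1641, 0.7450] → [-0.0949, -0.4188, -0.0076, 0.4908, -0.0954, -0.8660]
J4: z=[0.8270, 0.3639, 0.4286] o=[1.2969, 0.3140, 0.6319] → [0.1086, 0.2646, -0.4342, 0.8270, 0.3639, 0.4286]
q̇ = J⁺·V = [-0.1460, 0.6760, -0.5350, 0.3570]

-0.1460 0.6760 -0.5350 0.3570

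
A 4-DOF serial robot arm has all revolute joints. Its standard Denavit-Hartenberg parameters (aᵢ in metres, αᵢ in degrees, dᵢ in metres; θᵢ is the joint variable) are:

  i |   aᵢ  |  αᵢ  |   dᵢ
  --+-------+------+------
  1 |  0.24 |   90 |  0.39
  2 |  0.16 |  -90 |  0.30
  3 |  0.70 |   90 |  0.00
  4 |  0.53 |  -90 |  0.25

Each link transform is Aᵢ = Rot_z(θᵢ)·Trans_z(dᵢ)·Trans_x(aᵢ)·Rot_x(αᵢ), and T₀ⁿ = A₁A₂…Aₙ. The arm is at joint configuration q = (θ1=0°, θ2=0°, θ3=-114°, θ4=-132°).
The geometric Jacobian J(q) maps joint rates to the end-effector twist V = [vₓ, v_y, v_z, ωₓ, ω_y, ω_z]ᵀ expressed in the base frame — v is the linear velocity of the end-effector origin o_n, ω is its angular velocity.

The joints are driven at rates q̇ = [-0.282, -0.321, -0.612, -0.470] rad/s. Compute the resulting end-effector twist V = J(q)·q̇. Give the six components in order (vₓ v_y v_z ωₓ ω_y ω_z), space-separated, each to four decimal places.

o_n = [0.0311, -0.5138, -0.0039]
J₁: ẑ×o_n = [0.5138, 0.0311, -0.0000], ω = ẑ
J2: z=[0.0000, -1.0000, 0.0000] o=[0.2400, 0.0000, 0.3900] → [0.3939, -0.0000, -0.2089, 0.0000, -1.0000, 0.0000]
J3: z=[0.0000, 0.0000, 1.0000] o=[0.4000, -0.3000, 0.3900] → [0.2138, -0.3689, 0.0000, 0.0000, 0.0000, 1.0000]
J4: z=[-0.9135, 0.4067, 0.0000] o=[0.1153, -0.9395, 0.3900] → [-0.1602, -0.3598, -0.3546, -0.9135, 0.4067, 0.0000]
V = J·q̇ = [-0.3269, 0.3861, 0.2337, 0.4294, 0.1298, -0.8940]

-0.3269 0.3861 0.2337 0.4294 0.1298 -0.8940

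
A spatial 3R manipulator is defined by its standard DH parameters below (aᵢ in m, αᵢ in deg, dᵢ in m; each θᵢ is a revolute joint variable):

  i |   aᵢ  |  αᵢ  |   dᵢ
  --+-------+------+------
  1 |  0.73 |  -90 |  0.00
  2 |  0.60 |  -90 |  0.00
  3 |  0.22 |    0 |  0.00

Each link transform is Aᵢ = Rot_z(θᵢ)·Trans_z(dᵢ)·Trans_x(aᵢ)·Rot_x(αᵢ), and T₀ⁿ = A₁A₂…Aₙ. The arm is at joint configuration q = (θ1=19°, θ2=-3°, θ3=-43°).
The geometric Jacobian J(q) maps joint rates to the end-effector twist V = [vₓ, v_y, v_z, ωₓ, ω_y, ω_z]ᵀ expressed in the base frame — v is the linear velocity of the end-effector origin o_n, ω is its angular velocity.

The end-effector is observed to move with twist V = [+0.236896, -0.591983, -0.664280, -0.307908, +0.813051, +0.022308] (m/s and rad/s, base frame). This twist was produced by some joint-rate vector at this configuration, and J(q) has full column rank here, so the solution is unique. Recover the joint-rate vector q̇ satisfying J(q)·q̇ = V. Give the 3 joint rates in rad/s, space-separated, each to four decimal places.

o_n = [1.3598, 0.6269, 0.0398]
J₁: ẑ×o_n = [-0.6269, 1.3598, 0.0000], ω = ẑ
J2: z=[-0.3256, 0.9455, 0.0000] o=[0.6902, 0.2377, 0.0000] → [0.0377, 0.0130, -0.7599, -0.3256, 0.9455, 0.0000]
J3: z=[0.0495, 0.0170, -0.9986] o=[1.2568, 0.4327, 0.0314] → [0.1941, -0.1034, 0.0079, 0.0495, 0.0170, -0.9986]
q̇ = J⁺·V = [-0.4820, 0.8690, -0.5050]

-0.4820 0.8690 -0.5050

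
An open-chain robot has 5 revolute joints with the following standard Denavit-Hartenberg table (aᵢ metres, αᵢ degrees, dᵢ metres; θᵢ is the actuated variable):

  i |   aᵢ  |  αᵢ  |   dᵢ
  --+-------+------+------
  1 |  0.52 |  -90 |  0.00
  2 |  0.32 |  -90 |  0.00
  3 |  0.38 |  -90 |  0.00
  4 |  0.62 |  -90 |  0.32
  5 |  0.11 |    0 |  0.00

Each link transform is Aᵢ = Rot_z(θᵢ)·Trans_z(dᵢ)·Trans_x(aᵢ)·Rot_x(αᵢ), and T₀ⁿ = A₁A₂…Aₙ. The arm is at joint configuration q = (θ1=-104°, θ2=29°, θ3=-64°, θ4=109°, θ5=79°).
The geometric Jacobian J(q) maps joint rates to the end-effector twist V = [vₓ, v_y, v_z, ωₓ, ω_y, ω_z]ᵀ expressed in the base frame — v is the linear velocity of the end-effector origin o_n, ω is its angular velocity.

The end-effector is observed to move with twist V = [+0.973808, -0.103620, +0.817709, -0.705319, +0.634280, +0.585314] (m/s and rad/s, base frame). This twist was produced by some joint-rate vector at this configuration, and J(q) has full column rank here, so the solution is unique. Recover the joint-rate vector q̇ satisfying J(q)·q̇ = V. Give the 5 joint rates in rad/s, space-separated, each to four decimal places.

0.6080 -0.9980 0.2280 -0.4100 0.0230

o_n = [-0.2616, -1.3014, 0.2461]
J₁: ẑ×o_n = [1.3014, -0.2616, 0.0000], ω = ẑ
J2: z=[0.9703, -0.2419, 0.0000] o=[-0.1258, -0.5046, 0.0000] → [-0.0595, -0.2388, -0.8061, 0.9703, -0.2419, 0.0000]
J3: z=[0.1173, 0.4704, -0.8746] o=[-0.1935, -0.7761, -0.1551] → [-0.2707, 0.0125, -0.0296, 0.1173, 0.4704, -0.8746]
J4: z=[-0.6155, -0.6567, -0.4357] o=[0.1026, -1.0001, -0.2359] → [-0.4479, 0.4554, -0.0537, -0.6155, -0.6567, -0.4357]
J5: z=[-0.6987, 0.7105, -0.0838] o=[-0.3204, -1.3670, 0.1803] → [0.0523, 0.0411, -0.0876, -0.6987, 0.7105, -0.0838]
q̇ = J⁺·V = [0.6080, -0.9980, 0.2280, -0.4100, 0.0230]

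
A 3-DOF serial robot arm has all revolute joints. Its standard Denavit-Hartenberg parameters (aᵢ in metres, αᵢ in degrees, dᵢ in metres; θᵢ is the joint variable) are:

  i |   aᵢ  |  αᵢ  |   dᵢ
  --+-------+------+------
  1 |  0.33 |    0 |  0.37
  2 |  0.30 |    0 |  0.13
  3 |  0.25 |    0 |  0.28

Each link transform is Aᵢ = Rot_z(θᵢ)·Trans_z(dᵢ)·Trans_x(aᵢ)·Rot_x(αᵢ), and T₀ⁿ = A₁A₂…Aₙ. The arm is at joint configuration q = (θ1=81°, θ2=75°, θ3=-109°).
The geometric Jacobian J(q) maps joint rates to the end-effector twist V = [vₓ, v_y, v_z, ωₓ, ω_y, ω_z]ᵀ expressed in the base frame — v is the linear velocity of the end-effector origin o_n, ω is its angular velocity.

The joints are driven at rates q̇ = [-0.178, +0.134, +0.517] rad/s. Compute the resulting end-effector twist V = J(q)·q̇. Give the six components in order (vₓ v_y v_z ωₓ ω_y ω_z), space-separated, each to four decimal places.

-0.0231 0.0835 0.0000 0.0000 0.0000 0.4730

o_n = [-0.0519, 0.6308, 0.7800]
J₁: ẑ×o_n = [-0.6308, -0.0519, 0.0000], ω = ẑ
J2: z=[0.0000, 0.0000, 1.0000] o=[0.0516, 0.3259, 0.3700] → [-0.3049, -0.1036, 0.0000, 0.0000, 0.0000, 1.0000]
J3: z=[0.0000, 0.0000, 1.0000] o=[-0.2224, 0.4480, 0.5000] → [-0.1828, 0.1705, 0.0000, 0.0000, 0.0000, 1.0000]
V = J·q̇ = [-0.0231, 0.0835, 0.0000, 0.0000, 0.0000, 0.4730]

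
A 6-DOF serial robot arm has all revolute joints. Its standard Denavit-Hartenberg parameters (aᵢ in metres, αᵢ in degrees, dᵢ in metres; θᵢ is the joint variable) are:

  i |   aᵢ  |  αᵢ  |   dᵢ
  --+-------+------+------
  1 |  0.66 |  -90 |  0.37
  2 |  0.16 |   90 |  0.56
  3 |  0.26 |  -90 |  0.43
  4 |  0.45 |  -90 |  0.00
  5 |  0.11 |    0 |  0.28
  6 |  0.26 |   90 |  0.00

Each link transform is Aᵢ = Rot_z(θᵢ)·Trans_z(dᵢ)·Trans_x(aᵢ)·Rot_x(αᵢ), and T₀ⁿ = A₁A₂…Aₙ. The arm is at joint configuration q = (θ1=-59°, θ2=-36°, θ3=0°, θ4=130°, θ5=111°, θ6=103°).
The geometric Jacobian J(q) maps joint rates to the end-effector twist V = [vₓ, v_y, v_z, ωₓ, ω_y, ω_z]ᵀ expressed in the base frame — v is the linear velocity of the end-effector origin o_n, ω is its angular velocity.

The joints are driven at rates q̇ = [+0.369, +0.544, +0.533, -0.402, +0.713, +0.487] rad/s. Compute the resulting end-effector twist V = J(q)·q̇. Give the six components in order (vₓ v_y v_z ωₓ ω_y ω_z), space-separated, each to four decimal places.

0.3791 0.1685 -0.1201 -0.6562 1.3678 0.8839

o_n = [0.7505, -0.0788, 0.7897]
J₁: ẑ×o_n = [0.0788, 0.7505, -0.0000], ω = ẑ
J2: z=[0.8572, 0.5150, 0.0000] o=[0.3399, -0.5657, 0.3700] → [0.2162, -0.3598, 0.2059, 0.8572, 0.5150, 0.0000]
J3: z=[-0.3027, 0.5038, 0.8090] o=[0.8866, -0.3883, 0.4640] → [-0.0862, -0.0115, -0.0251, -0.3027, 0.5038, 0.8090]
J4: z=[0.8572, 0.5150, 0.0000] o=[0.8648, -0.3519, 0.9647] → [-0.0901, 0.1500, 0.2929, 0.8572, 0.5150, 0.0000]
J5: z=[-0.5138, 0.8551, 0.0698] o=[0.8486, -0.3250, 0.5158] → [0.2170, 0.1339, -0.0426, -0.5138, 0.8551, 0.0698]
J6: z=[-0.5138, 0.8551, 0.0698] o=[0.6181, -0.1408, 0.5747] → [0.1795, 0.1197, -0.1450, -0.5138, 0.8551, 0.0698]
V = J·q̇ = [0.3791, 0.1685, -0.1201, -0.6562, 1.3678, 0.8839]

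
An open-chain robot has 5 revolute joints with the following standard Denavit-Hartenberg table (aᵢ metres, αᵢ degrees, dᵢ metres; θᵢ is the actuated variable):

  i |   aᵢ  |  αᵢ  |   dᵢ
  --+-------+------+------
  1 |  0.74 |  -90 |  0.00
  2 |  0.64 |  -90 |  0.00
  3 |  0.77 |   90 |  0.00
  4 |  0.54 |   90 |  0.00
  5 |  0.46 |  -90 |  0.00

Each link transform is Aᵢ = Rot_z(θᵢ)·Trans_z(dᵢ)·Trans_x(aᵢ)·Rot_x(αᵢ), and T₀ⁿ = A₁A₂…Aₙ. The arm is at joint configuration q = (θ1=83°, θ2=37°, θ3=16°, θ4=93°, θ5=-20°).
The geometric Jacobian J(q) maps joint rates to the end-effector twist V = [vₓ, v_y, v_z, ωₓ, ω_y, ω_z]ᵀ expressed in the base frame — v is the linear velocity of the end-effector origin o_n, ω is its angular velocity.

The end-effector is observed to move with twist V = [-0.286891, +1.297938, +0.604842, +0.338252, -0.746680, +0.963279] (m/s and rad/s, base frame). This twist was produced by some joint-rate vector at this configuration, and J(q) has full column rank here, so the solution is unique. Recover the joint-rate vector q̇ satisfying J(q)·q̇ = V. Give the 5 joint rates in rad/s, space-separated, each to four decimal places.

0.7760 -0.7400 0.3100 0.1160 -0.7330

o_n = [0.4912, 1.1328, -1.5505]
J₁: ẑ×o_n = [-1.1328, 0.4912, 0.0000], ω = ẑ
J2: z=[-0.9925, 0.1219, 0.0000] o=[0.0902, 0.7345, 0.0000] → [-0.1890, -1.5389, -0.4442, -0.9925, 0.1219, 0.0000]
J3: z=[-0.0733, -0.5973, -0.7986] o=[0.1525, 1.2418, -0.3852] → [0.6091, -0.3560, 0.2103, -0.0733, -0.5973, -0.7986]
J4: z=[-0.9273, 0.3356, -0.1659] o=[0.4352, 1.8027, -0.8306] → [-0.3527, -0.6768, 0.6023, -0.9273, 0.3356, -0.1659]
J5: z=[0.3628, 0.6961, -0.6195] o=[0.3852, 1.4600, -1.2449] → [-0.4154, 0.0452, -0.1924, 0.3628, 0.6961, -0.6195]
q̇ = J⁺·V = [0.7760, -0.7400, 0.3100, 0.1160, -0.7330]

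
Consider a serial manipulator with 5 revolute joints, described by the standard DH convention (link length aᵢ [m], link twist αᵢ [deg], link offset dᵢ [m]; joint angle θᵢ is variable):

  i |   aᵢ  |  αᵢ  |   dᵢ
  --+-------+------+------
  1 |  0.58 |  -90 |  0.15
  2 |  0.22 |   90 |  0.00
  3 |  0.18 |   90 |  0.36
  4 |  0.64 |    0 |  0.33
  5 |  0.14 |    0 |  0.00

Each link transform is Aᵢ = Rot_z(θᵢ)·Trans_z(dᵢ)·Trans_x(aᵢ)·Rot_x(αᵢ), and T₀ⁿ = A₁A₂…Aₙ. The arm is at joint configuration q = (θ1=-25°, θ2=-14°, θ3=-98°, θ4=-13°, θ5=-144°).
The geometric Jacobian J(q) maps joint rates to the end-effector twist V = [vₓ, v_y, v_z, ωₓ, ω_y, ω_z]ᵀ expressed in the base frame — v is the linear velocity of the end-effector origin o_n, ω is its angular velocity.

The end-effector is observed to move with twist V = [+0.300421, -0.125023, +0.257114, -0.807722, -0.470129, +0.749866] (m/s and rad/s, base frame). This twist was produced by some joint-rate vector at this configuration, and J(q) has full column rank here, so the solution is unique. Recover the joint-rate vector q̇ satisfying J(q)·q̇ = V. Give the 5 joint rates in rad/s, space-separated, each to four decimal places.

0.6860 -0.8380 0.1910 0.8140 -0.3070

o_n = [0.0508, -0.7103, 0.2580]
J₁: ẑ×o_n = [0.7103, 0.0508, -0.0000], ω = ẑ
J2: z=[0.4226, 0.9063, 0.0000] o=[0.5257, -0.2451, 0.1500] → [0.0979, -0.0456, 0.2338, 0.4226, 0.9063, 0.0000]
J3: z=[-0.2193, 0.1022, 0.9703] o=[0.7191, -0.3353, 0.2032] → [0.3694, -0.6364, 0.1505, -0.2193, 0.1022, 0.9703]
J4: z=[-0.8120, 0.5322, -0.2396] o=[0.5428, -0.4498, 0.5465] → [-0.2159, -0.1164, 0.4733, -0.8120, 0.5322, -0.2396]
J5: z=[-0.8120, 0.5322, -0.2396] o=[-0.0309, -0.8130, 0.3067] → [-0.0013, -0.0591, -0.1269, -0.8120, 0.5322, -0.2396]
q̇ = J⁺·V = [0.6860, -0.8380, 0.1910, 0.8140, -0.3070]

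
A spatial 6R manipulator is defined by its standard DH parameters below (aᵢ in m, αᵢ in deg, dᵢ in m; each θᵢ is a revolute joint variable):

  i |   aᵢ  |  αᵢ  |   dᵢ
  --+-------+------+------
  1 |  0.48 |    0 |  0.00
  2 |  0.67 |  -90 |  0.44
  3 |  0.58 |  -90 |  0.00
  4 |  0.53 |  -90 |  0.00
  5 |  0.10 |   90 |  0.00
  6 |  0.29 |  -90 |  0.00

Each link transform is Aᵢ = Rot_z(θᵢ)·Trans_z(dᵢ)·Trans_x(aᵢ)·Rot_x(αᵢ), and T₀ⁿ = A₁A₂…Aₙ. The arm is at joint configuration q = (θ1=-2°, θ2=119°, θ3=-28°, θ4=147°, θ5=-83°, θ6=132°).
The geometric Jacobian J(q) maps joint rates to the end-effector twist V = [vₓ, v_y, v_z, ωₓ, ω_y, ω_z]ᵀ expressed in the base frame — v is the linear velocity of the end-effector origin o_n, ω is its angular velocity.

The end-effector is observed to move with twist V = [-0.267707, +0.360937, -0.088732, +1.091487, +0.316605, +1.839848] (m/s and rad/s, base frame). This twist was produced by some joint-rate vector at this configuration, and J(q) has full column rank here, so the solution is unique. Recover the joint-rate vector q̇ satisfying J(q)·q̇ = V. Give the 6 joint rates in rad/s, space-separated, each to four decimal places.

0.8460 0.1970 -0.1160 -0.7560 -0.9400 -0.3920

o_n = [0.2749, 0.6092, 0.5354]
J₁: ẑ×o_n = [-0.6092, 0.2749, 0.0000], ω = ẑ
J2: z=[0.0000, 0.0000, 1.0000] o=[0.4797, -0.0168, 0.0000] → [-0.6259, -0.2048, 0.0000, 0.0000, 0.0000, 1.0000]
J3: z=[-0.8910, -0.4540, 0.0000] o=[0.1755, 0.5802, 0.4400] → [-0.0433, 0.0850, 0.0193, -0.8910, -0.4540, 0.0000]
J4: z=[-0.2131, 0.4183, -0.8829] o=[-0.0570, 1.0365, 0.7123] → [-0.4513, -0.3307, -0.0477, -0.2131, 0.4183, -0.8829]
J5: z=[-0.5289, -0.8092, -0.2557] o=[0.3784, 0.8179, 0.5036] → [-0.0791, 0.0433, 0.0266, -0.5289, -0.8092, -0.2557]
J6: z=[-0.8413, 0.4604, 0.2832] o=[0.3673, 0.8544, 0.4112] → [0.1267, 0.0784, 0.2488, -0.8413, 0.4604, 0.2832]
q̇ = J⁺·V = [0.8460, 0.1970, -0.1160, -0.7560, -0.9400, -0.3920]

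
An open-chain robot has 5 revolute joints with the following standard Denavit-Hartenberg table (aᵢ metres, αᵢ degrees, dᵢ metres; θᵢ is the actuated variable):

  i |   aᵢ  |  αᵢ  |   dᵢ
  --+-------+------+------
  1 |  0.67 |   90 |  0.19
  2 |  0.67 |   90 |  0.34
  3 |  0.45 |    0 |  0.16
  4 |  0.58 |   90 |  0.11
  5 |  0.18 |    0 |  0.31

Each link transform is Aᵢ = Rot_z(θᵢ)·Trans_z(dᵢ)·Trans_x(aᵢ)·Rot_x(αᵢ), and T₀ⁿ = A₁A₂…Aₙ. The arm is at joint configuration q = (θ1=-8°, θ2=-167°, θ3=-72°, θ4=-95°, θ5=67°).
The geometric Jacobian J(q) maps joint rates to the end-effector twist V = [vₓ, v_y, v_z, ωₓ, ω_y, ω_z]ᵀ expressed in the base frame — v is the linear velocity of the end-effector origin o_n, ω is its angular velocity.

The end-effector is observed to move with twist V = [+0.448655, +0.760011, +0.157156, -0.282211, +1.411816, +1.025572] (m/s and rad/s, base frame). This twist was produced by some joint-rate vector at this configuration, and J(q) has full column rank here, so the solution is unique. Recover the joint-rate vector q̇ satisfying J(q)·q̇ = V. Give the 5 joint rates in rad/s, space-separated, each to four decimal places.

-0.5990 -0.9330 0.7840 0.9060 -0.4370

o_n = [0.4550, -0.1324, 0.5908]
J₁: ẑ×o_n = [0.1324, 0.4550, -0.0000], ω = ẑ
J2: z=[-0.1392, -0.9903, 0.0000] o=[0.6635, -0.0932, 0.1900] → [-0.3969, 0.0558, -0.2010, -0.1392, -0.9903, 0.0000]
J3: z=[-0.2228, 0.0313, 0.9744] o=[-0.0303, -0.3391, 0.0393] → [-0.1841, 0.5958, -0.0612, -0.2228, 0.0313, 0.9744]
J4: z=[-0.2228, 0.0313, 0.9744] o=[-0.1406, 0.1086, 0.1639] → [0.2482, 0.6754, 0.0350, -0.2228, 0.0313, 0.9744]
J5: z=[0.0814, -0.9954, 0.0506] o=[0.3984, 0.1646, 0.3982] → [-0.1766, -0.0128, 0.0322, 0.0814, -0.9954, 0.0506]
q̇ = J⁺·V = [-0.5990, -0.9330, 0.7840, 0.9060, -0.4370]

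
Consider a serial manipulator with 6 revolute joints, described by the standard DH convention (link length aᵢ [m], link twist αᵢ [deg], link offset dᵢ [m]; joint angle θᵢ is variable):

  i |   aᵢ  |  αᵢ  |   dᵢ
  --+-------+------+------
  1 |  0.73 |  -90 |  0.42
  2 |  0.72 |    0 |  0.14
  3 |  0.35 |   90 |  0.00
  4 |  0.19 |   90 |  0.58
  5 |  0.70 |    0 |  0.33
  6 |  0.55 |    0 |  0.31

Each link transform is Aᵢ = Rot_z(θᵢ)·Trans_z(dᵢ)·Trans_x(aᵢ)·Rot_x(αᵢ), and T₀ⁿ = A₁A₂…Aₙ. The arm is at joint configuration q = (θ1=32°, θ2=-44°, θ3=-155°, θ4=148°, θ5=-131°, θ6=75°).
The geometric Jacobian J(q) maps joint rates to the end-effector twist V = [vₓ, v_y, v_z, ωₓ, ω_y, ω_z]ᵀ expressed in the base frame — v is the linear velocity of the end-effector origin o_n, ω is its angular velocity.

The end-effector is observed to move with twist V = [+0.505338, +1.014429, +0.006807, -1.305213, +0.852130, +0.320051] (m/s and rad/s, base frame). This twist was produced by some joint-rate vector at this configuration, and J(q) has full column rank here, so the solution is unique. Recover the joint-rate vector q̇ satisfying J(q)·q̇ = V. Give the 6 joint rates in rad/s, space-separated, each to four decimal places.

0.3310 0.9730 -0.5560 -0.2030 0.7380 0.4380

o_n = [0.0476, 0.8588, 1.0886]
J₁: ẑ×o_n = [-0.8588, 0.0476, 0.0000], ω = ẑ
J2: z=[-0.5299, 0.8480, 0.0000] o=[0.6191, 0.3868, 0.4200] → [0.5670, 0.3543, 0.2346, -0.5299, 0.8480, 0.0000]
J3: z=[-0.5299, 0.8480, 0.0000] o=[0.9841, 0.7800, 0.9202] → [0.1429, 0.0893, 0.7525, -0.5299, 0.8480, 0.0000]
J4: z=[0.2761, 0.1725, -0.9455] o=[0.7035, 0.6047, 0.8062] → [0.2890, 0.5422, 0.1833, 0.2761, 0.1725, -0.9455]
J5: z=[-0.8743, 0.4537, -0.1725] o=[0.9394, 0.8708, 0.3103] → [0.3510, 0.8344, 0.4152, -0.8743, 0.4537, -0.1725]
J6: z=[-0.8743, 0.4537, -0.1725] o=[0.3217, 0.5279, 0.6260] → [0.2669, 0.4517, -0.1649, -0.8743, 0.4537, -0.1725]
q̇ = J⁺·V = [0.3310, 0.9730, -0.5560, -0.2030, 0.7380, 0.4380]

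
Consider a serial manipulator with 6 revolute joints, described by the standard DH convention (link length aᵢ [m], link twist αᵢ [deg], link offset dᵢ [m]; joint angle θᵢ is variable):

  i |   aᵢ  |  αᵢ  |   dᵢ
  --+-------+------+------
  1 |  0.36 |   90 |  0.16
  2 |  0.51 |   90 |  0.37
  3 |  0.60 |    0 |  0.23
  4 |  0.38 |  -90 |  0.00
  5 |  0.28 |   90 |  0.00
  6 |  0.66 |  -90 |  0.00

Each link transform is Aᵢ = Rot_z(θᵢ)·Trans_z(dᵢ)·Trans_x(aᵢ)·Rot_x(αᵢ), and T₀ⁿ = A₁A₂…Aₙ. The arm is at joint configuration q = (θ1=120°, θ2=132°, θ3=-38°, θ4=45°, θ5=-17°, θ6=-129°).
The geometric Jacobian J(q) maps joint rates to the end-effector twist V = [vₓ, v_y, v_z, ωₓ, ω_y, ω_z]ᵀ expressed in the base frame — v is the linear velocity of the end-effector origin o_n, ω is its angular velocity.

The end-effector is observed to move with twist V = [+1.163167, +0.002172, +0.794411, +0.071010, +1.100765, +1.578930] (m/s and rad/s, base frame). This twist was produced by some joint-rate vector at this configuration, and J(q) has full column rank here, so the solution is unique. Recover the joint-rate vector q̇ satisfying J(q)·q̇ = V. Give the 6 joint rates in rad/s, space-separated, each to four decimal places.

o_n = [-0.2317, -0.5545, 1.2491]
J₁: ẑ×o_n = [0.5545, -0.2317, 0.0000], ω = ẑ
J2: z=[0.8660, 0.5000, 0.0000] o=[-0.1800, 0.3118, 0.1600] → [0.5445, -0.9432, -0.7243, 0.8660, 0.5000, 0.0000]
J3: z=[-0.3716, 0.6436, 0.6691] o=[0.3111, 0.2012, 0.5390] → [0.9627, -0.0994, 0.6302, -0.3716, 0.6436, 0.6691]
J4: z=[-0.3716, 0.6436, 0.6691] o=[0.0639, -0.1094, 1.0443] → [0.4296, -0.1217, 0.3556, -0.3716, 0.6436, 0.6691]
J5: z=[0.8188, 0.5669, -0.0906] o=[0.2302, -0.3048, 1.3246] → [-0.0654, 0.1037, 0.0574, 0.8188, 0.5669, -0.0906]
J6: z=[-0.4833, 0.7658, 0.4242] o=[0.3169, -0.3898, 1.5768] → [-0.1812, -0.3912, 0.4998, -0.4833, 0.7658, 0.4242]
q̇ = J⁺·V = [0.8680, -0.2380, 0.6240, 0.5940, 0.8540, -0.0630]

0.8680 -0.2380 0.6240 0.5940 0.8540 -0.0630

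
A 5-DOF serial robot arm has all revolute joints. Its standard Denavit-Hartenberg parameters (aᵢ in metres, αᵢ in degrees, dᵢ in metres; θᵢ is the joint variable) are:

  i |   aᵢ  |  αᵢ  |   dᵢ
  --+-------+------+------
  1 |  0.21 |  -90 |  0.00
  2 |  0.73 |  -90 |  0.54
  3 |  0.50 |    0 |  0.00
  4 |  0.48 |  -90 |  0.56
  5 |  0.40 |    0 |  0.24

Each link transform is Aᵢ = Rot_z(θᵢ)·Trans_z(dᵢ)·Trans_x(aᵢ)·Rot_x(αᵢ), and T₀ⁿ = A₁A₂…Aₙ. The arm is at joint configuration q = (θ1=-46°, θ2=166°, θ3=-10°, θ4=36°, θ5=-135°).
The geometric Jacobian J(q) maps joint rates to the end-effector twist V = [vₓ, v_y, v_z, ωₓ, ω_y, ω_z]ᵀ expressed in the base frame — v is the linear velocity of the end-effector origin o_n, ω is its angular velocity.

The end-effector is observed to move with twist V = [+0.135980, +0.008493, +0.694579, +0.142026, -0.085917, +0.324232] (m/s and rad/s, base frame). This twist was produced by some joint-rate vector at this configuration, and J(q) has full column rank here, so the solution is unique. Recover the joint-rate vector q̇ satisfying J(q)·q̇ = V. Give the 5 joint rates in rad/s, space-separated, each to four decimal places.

o_n = [-0.6347, 1.1246, 0.5047]
J₁: ẑ×o_n = [-1.1246, -0.6347, 0.0000], ω = ẑ
J2: z=[0.7193, 0.6947, 0.0000] o=[0.1459, -0.1511, 0.0000] → [0.3506, -0.3630, 1.4599, 0.7193, 0.6947, 0.0000]
J3: z=[-0.1681, 0.1740, 0.9703] o=[0.0423, 0.7336, -0.1766] → [-0.2609, -0.5423, 0.0521, -0.1681, 0.1740, 0.9703]
J4: z=[-0.1681, 0.1740, 0.9703] o=[-0.2272, 1.1376, -0.2957] → [0.1519, -0.2609, 0.0731, -0.1681, 0.1740, 0.9703]
J5: z=[-0.3511, -0.9303, 0.1061] o=[-0.7634, 1.3900, 0.1433] → [-0.3081, 0.1405, 0.2129, -0.3511, -0.9303, 0.1061]
q̇ = J⁺·V = [0.2430, 0.4020, -0.9340, 0.9740, 0.4000]

0.2430 0.4020 -0.9340 0.9740 0.4000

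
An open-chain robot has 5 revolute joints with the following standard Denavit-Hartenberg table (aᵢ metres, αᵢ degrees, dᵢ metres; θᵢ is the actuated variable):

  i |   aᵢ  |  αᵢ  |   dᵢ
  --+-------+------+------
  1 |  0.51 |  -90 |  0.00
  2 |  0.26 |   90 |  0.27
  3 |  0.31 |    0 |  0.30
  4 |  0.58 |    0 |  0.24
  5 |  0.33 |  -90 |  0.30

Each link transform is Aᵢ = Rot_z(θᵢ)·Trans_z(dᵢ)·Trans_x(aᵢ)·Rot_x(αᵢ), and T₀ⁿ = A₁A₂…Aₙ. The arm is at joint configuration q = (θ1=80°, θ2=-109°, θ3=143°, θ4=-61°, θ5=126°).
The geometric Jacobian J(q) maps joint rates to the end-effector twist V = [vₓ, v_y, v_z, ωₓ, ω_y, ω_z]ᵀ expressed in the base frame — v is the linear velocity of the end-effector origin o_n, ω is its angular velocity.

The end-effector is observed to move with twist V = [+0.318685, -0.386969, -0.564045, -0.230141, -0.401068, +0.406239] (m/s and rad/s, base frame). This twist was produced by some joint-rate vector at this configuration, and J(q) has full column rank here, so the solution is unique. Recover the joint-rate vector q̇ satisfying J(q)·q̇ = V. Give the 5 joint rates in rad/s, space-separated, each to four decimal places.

0.5560 0.1570 0.8610 0.2330 -0.6340

o_n = [-0.9008, -0.0642, -0.4609]
J₁: ẑ×o_n = [0.0642, -0.9008, 0.0000], ω = ẑ
J2: z=[-0.9848, 0.1736, 0.0000] o=[0.0886, 0.5023, 0.0000] → [-0.0800, -0.4539, 0.7297, -0.9848, 0.1736, 0.0000]
J3: z=[-0.1642, -0.9312, -0.3256] o=[-0.1920, 0.4658, 0.2458] → [0.4855, 0.1147, -0.5730, -0.1642, -0.9312, -0.3256]
J4: z=[-0.1642, -0.9312, -0.3256] o=[-0.4110, 0.2982, -0.0859] → [0.2312, 0.0979, -0.3966, -0.1642, -0.9312, -0.3256]
J5: z=[-0.1642, -0.9312, -0.3256] o=[-1.0206, 0.1486, -0.0877] → [0.2782, -0.1003, 0.1465, -0.1642, -0.9312, -0.3256]
q̇ = J⁺·V = [0.5560, 0.1570, 0.8610, 0.2330, -0.6340]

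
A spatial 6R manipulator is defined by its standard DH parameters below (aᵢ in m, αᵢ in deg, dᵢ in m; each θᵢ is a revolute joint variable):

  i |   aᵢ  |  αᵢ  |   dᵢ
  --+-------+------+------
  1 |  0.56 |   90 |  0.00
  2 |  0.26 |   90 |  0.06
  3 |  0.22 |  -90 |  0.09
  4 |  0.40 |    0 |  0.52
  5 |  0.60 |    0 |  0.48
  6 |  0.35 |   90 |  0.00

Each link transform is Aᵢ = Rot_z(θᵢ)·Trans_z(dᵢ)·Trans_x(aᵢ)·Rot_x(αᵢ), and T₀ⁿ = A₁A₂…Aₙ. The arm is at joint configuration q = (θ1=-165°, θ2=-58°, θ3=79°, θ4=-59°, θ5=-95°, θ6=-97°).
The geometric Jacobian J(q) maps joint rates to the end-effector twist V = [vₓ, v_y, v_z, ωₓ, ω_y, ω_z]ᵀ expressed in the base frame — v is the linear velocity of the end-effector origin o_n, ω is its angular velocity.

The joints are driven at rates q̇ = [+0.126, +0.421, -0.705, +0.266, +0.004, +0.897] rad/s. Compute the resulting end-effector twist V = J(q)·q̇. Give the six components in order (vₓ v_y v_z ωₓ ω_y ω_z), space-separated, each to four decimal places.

0.2634 0.6113 -0.3640 -0.1577 0.6241 1.4711

o_n = [0.1424, 0.0669, 0.4553]
J₁: ẑ×o_n = [-0.0669, 0.1424, 0.0000], ω = ẑ
J2: z=[-0.2588, 0.9659, 0.0000] o=[-0.5409, -0.1449, 0.0000] → [0.4398, 0.1179, -0.7149, -0.2588, 0.9659, 0.0000]
J3: z=[0.8192, 0.2195, -0.5299] o=[-0.6895, -0.1226, -0.2205] → [0.2488, -0.9945, -0.0273, 0.8192, 0.2195, -0.5299]
J4: z=[0.4531, 0.3189, 0.8325] o=[-0.6932, 0.1000, -0.3038] → [0.2696, 0.3517, -0.2815, 0.4531, 0.3189, 0.8325]
J5: z=[0.4531, 0.3189, 0.8325] o=[-0.2492, 0.5310, -0.0859] → [0.5590, 0.0808, -0.3352, 0.4531, 0.3189, 0.8325]
J6: z=[0.4531, 0.3189, 0.8325] o=[0.3734, 0.2446, 0.2615] → [0.2097, -0.2801, -0.0068, 0.4531, 0.3189, 0.8325]
V = J·q̇ = [0.2634, 0.6113, -0.3640, -0.1577, 0.6241, 1.4711]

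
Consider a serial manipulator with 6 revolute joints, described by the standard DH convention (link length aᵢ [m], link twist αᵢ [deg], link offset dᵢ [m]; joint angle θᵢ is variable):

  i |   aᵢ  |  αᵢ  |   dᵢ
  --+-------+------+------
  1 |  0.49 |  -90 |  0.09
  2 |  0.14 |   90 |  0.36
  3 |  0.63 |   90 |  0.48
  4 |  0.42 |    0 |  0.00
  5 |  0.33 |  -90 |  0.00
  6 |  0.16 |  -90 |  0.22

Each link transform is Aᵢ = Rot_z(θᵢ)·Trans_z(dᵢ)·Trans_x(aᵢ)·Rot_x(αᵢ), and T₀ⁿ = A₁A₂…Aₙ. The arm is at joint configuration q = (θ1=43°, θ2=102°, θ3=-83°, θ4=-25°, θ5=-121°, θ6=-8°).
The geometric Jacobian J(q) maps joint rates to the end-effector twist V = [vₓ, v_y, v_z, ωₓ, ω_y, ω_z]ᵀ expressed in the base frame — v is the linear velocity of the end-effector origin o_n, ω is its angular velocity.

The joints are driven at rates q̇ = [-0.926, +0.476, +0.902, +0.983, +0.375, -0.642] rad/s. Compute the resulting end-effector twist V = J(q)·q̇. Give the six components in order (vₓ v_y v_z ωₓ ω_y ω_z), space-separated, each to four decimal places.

0.2933 -1.1301 -0.5459 0.7828 1.6418 0.1370

o_n = [0.4671, -0.0649, -0.0804]
J₁: ẑ×o_n = [0.0649, 0.4671, -0.0000], ω = ẑ
J2: z=[-0.6820, 0.7314, 0.0000] o=[0.3584, 0.3342, 0.0900] → [-0.1246, -0.1162, 0.1927, -0.6820, 0.7314, 0.0000]
J3: z=[0.7154, 0.6671, -0.2079] o=[0.0916, 0.5776, -0.0469] → [-0.1559, -0.0542, -0.7102, 0.7154, 0.6671, -0.2079]
J4: z=[0.2340, 0.0516, 0.9709] o=[0.8497, 0.4296, -0.2218] → [0.4874, -0.4046, -0.0960, 0.2340, 0.0516, 0.9709]
J5: z=[0.2340, 0.0516, 0.9709] o=[0.9734, 0.0283, -0.2303] → [0.0982, -0.5266, 0.0043, 0.2340, 0.0516, 0.9709]
J6: z=[-0.2249, -0.9686, 0.1057] o=[0.6612, 0.1085, -0.1593] → [-0.0581, -0.0028, -0.1490, -0.2249, -0.9686, 0.1057]
V = J·q̇ = [0.2933, -1.1301, -0.5459, 0.7828, 1.6418, 0.1370]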